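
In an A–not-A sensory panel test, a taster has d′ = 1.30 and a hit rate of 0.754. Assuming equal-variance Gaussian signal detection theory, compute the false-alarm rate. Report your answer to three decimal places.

z(hit rate) = z(0.754) = 0.6871
z(FA) = z(H) − d' = 0.6871 − 1.30 = -0.6129
false-alarm rate = Φ(-0.6129) = 0.2700

false-alarm rate = 0.270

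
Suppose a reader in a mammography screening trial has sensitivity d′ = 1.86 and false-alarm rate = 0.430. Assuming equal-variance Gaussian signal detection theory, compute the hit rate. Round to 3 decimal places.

hit rate = 0.954

z(false-alarm rate) = z(0.430) = -0.1764
z(H) = z(FA) + d' = -0.1764 + 1.86 = 1.6836
hit rate = Φ(1.6836) = 0.9539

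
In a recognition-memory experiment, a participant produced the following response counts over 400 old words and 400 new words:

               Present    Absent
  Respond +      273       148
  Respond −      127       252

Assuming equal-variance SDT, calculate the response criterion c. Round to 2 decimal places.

c = -0.07

H = 273/400 = 0.6825
FA = 148/400 = 0.3700
Φ⁻¹(H) = 0.4747
Φ⁻¹(FA) = -0.3319
c = −½·[z(H) + z(FA)] = −0.5 × (0.4747 + (-0.3319)) = -0.0714
c < 0: the participant has a liberal response bias.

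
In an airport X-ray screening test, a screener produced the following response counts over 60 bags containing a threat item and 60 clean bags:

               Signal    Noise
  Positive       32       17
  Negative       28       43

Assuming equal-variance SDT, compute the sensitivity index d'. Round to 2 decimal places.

d' = 0.66

H = 32/60 = 0.5333
FA = 17/60 = 0.2833
Φ⁻¹(H) = Φ⁻¹(0.5333) = 0.084
Φ⁻¹(FA) = Φ⁻¹(0.2833) = -0.573
d' = z(H) − z(FA) = 0.084 − (-0.573) = 0.657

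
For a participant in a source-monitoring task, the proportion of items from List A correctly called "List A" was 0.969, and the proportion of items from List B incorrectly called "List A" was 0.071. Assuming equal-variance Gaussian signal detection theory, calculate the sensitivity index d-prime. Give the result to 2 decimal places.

z(0.969) = 1.8663, z(0.071) = -1.4684
d' = z(H) − z(FA) = 1.8663 − (-1.4684) = 3.3347

d-prime = 3.33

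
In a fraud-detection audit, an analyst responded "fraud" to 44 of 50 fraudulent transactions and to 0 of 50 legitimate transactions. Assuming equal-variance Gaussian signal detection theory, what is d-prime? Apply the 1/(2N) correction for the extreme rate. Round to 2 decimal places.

d-prime = 3.50

The false-alarm rate is 0/50 = 0, so apply the 1/(2N) correction: FA → 1/(2·50) = 0.01000.
z(H) = z(0.88000) = 1.175
z(FA) = z(0.01000) = -2.326
d' = 1.175 − (-2.326) = 3.501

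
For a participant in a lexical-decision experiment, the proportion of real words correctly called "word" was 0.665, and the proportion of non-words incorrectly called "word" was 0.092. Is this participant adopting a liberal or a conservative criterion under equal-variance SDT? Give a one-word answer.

z(H) = 0.426, z(FA) = -1.329
c = −½·(z(H) + z(FA)) = 0.4515
c > 0 → conservative criterion (biased toward responding “no”).

conservative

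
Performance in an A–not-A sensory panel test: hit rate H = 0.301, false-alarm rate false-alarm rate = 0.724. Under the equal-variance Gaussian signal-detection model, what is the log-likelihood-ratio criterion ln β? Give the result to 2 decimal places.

z(H) = -0.522
z(FA) = 0.595
ln β = −½·[z(H)² − z(FA)²] = −0.5 × (0.272 − 0.354) = 0.041

ln β = 0.04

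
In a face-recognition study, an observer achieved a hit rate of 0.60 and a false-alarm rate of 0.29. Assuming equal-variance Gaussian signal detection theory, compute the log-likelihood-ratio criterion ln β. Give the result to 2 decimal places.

ln β = 0.12

z(H) = 0.253
z(FA) = -0.553
ln β = −½·[z(H)² − z(FA)²] = −0.5 × (0.064 − 0.306) = 0.121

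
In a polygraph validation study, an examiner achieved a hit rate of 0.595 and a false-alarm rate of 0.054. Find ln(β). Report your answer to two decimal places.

ln β = 1.26

z(H) = z(0.595) = 0.240
z(FA) = z(0.054) = -1.607
ln β = −½·[z(H)² − z(FA)²] = −0.5 × (0.058 − 2.582) = 1.262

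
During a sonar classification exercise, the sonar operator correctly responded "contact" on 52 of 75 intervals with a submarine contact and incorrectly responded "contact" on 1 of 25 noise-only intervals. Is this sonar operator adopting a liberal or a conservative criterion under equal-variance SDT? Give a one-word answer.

conservative

z(H) = 0.505, z(FA) = -1.751
c = −½·(z(H) + z(FA)) = 0.623
c > 0 → conservative criterion (biased toward responding “no”).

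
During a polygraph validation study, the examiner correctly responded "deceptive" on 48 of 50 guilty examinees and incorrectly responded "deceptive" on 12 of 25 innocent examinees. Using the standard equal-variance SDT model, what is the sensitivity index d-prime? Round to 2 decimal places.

d-prime = 1.80

H = 48/50 = 0.9600
FA = 12/25 = 0.4800
z(H) = 1.751
z(FA) = -0.050
d' = z(H) − z(FA) = 1.751 − (-0.050) = 1.801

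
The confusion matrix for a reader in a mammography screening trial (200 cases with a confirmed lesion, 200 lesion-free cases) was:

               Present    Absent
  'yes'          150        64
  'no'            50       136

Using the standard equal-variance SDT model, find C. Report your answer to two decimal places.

C = -0.10

H = 150/200 = 0.7500
FA = 64/200 = 0.3200
z(H) = z(0.7500) = 0.6745
z(FA) = z(0.3200) = -0.4677
c = −½·[z(H) + z(FA)] = −0.5 × (0.6745 + (-0.4677)) = -0.1034
c < 0: the reader has a liberal response bias.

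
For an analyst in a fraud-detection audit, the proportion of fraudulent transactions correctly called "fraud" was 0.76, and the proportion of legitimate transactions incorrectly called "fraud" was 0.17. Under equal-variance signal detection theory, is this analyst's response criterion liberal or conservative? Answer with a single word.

z(H) = 0.706, z(FA) = -0.954
c = −½·(z(H) + z(FA)) = 0.124
c > 0 → conservative criterion (biased toward responding “no”).

conservative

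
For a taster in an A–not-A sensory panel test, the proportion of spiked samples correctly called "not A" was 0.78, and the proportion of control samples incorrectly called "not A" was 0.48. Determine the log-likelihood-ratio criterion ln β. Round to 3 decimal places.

z(H) = z(0.78) = 0.7722
z(FA) = z(0.48) = -0.0502
ln β = −½·[z(H)² − z(FA)²] = −0.5 × (0.5963 − 0.0025) = -0.2969

ln β = -0.297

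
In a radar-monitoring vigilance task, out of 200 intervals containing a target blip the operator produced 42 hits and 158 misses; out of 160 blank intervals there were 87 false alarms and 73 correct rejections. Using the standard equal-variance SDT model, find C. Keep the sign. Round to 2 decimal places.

C = 0.35

H = 42/200 = 0.2100
FA = 87/160 = 0.5437
Φ⁻¹(0.2100) = -0.8064, Φ⁻¹(0.5437) = 0.1098
c = −½·[z(H) + z(FA)] = −0.5 × (-0.8064 + 0.1098) = 0.3483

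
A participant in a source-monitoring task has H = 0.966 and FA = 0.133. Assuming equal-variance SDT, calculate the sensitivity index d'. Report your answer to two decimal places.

z(0.966) = 1.8250, z(0.133) = -1.1123
d' = z(H) − z(FA) = 1.8250 − (-1.1123) = 2.9373

d' = 2.94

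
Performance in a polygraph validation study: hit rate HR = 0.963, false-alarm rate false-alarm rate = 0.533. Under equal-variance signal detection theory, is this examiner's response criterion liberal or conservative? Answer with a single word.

liberal

z(H) = 1.787, z(FA) = 0.083
c = −½·(z(H) + z(FA)) = -0.935
c < 0 → liberal criterion (biased toward responding “yes”).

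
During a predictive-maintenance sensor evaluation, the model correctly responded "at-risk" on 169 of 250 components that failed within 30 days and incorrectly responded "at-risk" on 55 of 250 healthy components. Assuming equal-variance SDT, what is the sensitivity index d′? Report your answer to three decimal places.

H = 169/250 = 0.6760
FA = 55/250 = 0.2200
z(H) = 0.4565
z(FA) = -0.7722
d' = z(H) − z(FA) = 0.4565 − (-0.7722) = 1.2287

d′ = 1.229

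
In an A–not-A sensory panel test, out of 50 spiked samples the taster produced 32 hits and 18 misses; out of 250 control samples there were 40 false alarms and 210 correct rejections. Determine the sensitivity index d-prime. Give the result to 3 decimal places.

d-prime = 1.353

H = 32/50 = 0.6400
FA = 40/250 = 0.1600
z(H) = z(0.6400) = 0.3585
z(FA) = z(0.1600) = -0.9945
d' = z(H) − z(FA) = 0.3585 − (-0.9945) = 1.3530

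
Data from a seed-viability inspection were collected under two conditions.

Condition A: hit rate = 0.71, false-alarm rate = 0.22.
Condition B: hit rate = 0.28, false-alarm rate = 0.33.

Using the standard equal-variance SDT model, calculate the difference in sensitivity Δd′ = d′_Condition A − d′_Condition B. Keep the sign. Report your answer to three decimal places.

Condition A: z(0.71) = 0.5534, z(0.22) = -0.7722, d' = 1.3256
Condition B: z(0.28) = -0.5828, z(0.33) = -0.4399, d' = -0.1429
Δd' = d'_Condition A − d'_Condition B = 1.3256 − (-0.1429) = 1.4685
Condition A has the higher sensitivity.

Δd′ = 1.469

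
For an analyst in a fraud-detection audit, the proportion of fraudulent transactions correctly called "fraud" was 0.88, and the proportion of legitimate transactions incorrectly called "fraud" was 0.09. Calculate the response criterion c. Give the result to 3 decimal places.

c = 0.083

z(H) = z(0.88) = 1.1750
z(FA) = z(0.09) = -1.3408
c = −½·[z(H) + z(FA)] = −0.5 × (1.1750 + (-1.3408)) = 0.0829
c > 0: the analyst has a conservative response bias.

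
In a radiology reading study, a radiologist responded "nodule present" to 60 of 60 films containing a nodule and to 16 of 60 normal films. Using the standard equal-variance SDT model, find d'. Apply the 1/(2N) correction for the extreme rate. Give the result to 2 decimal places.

The hit rate is 60/60 = 1, so apply the 1/(2N) correction: H → 1 − 1/(2·60) = 0.99167.
z(H) = z(0.99167) = 2.394
z(FA) = z(0.26667) = -0.623
d' = 2.394 − (-0.623) = 3.017

d' = 3.02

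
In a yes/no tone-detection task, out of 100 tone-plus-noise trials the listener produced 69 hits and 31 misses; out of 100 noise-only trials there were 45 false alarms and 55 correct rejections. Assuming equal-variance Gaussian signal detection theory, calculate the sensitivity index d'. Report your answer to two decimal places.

H = 69/100 = 0.6900
FA = 45/100 = 0.4500
z(H) = z(0.6900) = 0.4959
z(FA) = z(0.4500) = -0.1257
d' = z(H) − z(FA) = 0.4959 − (-0.1257) = 0.6216

d' = 0.62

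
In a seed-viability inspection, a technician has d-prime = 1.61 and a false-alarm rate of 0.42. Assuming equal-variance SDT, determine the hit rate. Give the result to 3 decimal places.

hit rate = 0.920

z(false-alarm rate) = z(0.42) = -0.2019
z(H) = z(FA) + d' = -0.2019 + 1.61 = 1.4081
hit rate = Φ(1.4081) = 0.9204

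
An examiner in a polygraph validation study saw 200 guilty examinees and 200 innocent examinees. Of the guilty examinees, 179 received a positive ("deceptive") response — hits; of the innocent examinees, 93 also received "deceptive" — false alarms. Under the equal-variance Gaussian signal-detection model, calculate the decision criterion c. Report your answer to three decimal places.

H = 179/200 = 0.8950
FA = 93/200 = 0.4650
z(H) = z(0.8950) = 1.2536
z(FA) = z(0.4650) = -0.0878
c = −½·[z(H) + z(FA)] = −0.5 × (1.2536 + (-0.0878)) = -0.5829
c < 0: the examiner has a liberal response bias.

c = -0.583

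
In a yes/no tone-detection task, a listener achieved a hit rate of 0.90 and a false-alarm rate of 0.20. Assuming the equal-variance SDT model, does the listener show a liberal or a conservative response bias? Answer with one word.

z(H) = 1.282, z(FA) = -0.842
c = −½·(z(H) + z(FA)) = -0.220
c < 0 → liberal criterion (biased toward responding “yes”).

liberal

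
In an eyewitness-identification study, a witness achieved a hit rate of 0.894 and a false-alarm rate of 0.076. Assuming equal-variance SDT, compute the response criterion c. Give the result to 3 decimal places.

c = 0.092

Φ⁻¹(H) = Φ⁻¹(0.894) = 1.2481
Φ⁻¹(FA) = Φ⁻¹(0.076) = -1.4325
c = −½·[z(H) + z(FA)] = −0.5 × (1.2481 + (-1.4325)) = 0.0922
c > 0: the witness has a conservative response bias.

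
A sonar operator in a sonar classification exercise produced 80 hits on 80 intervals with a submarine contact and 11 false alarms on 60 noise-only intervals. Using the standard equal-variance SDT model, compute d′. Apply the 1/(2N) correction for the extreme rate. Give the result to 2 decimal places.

d′ = 3.40

The hit rate is 80/80 = 1, so apply the 1/(2N) correction: H → 1 − 1/(2·80) = 0.99375.
z(H) = z(0.99375) = 2.498
z(FA) = z(0.18333) = -0.903
d' = 2.498 − (-0.903) = 3.401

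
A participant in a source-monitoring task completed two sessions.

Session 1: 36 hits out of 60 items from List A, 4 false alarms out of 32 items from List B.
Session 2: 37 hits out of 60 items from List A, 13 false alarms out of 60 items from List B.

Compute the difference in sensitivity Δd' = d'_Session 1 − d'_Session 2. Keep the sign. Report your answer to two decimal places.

Session 1: z(0.6000) = 0.253, z(0.1250) = -1.150, d' = 1.403
Session 2: z(0.6167) = 0.297, z(0.2167) = -0.783, d' = 1.080
Δd' = d'_Session 1 − d'_Session 2 = 1.403 − 1.080 = 0.323
Session 1 has the higher sensitivity.

Δd' = 0.32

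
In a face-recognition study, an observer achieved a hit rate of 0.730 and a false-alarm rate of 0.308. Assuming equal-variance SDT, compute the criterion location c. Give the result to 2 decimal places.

c = -0.06

Φ⁻¹(H) = 0.6128
Φ⁻¹(FA) = -0.5015
c = −½·[z(H) + z(FA)] = −0.5 × (0.6128 + (-0.5015)) = -0.05565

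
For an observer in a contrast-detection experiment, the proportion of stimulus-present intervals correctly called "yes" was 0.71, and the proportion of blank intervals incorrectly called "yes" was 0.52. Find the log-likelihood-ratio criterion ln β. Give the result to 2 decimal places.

ln β = -0.15

Φ⁻¹(H) = Φ⁻¹(0.71) = 0.553
Φ⁻¹(FA) = Φ⁻¹(0.52) = 0.050
ln β = −½·[z(H)² − z(FA)²] = −0.5 × (0.306 − 0.003) = -0.1515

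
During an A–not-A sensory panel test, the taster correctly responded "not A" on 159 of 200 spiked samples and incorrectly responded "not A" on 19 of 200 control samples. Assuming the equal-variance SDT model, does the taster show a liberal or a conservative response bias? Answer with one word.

conservative

z(H) = 0.824, z(FA) = -1.311
c = −½·(z(H) + z(FA)) = 0.2435
c > 0 → conservative criterion (biased toward responding “no”).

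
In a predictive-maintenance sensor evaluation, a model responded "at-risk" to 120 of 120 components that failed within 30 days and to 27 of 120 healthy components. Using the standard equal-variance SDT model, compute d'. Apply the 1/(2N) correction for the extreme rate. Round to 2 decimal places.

The hit rate is 120/120 = 1, so apply the 1/(2N) correction: H → 1 − 1/(2·120) = 0.99583.
z(H) = z(0.99583) = 2.638
z(FA) = z(0.22500) = -0.755
d' = 2.638 − (-0.755) = 3.393

d' = 3.39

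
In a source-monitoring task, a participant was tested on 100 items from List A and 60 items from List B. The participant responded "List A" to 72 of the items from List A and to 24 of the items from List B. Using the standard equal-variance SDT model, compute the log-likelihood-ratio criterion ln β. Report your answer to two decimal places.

ln β = -0.14

H = 72/100 = 0.7200
FA = 24/60 = 0.4000
z(H) = z(0.7200) = 0.583
z(FA) = z(0.4000) = -0.253
ln β = −½·[z(H)² − z(FA)²] = −0.5 × (0.340 − 0.064) = -0.138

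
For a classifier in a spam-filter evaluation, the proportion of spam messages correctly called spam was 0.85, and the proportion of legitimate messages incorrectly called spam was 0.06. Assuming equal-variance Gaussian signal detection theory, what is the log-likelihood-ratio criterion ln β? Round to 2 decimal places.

ln β = 0.67

Φ⁻¹(H) = 1.036
Φ⁻¹(FA) = -1.555
ln β = −½·[z(H)² − z(FA)²] = −0.5 × (1.073 − 2.418) = 0.6725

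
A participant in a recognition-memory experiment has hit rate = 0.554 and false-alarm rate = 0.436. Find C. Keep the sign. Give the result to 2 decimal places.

z(H) = z(0.554) = 0.1358
z(FA) = z(0.436) = -0.1611
c = −½·[z(H) + z(FA)] = −0.5 × (0.1358 + (-0.1611)) = 0.01265

C = 0.01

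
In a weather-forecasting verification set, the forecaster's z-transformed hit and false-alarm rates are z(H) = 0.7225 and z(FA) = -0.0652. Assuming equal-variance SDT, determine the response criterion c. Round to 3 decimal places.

c = -0.329

c = −½·[z(H) + z(FA)] = −½·(0.7225 + (-0.0652)) = -0.32865
c < 0: the forecaster has a liberal response bias.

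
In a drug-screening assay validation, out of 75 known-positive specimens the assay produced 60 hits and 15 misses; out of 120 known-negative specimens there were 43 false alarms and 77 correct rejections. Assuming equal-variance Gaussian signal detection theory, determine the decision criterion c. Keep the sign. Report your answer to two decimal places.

c = -0.24

H = 60/75 = 0.8000
FA = 43/120 = 0.3583
z(H) = z(0.8000) = 0.8416
z(FA) = z(0.3583) = -0.3630
c = −½·[z(H) + z(FA)] = −0.5 × (0.8416 + (-0.3630)) = -0.2393
c < 0: the assay has a liberal response bias.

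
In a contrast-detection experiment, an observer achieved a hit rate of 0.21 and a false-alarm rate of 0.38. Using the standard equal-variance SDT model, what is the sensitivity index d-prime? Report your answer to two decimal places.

Φ⁻¹(H) = -0.8064
Φ⁻¹(FA) = -0.3055
d' = z(H) − z(FA) = -0.8064 − (-0.3055) = -0.5009

d-prime = -0.50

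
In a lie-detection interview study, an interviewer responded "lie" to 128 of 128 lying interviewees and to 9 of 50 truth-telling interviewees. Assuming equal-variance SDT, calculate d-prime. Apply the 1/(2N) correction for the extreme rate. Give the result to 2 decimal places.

d-prime = 3.58

The hit rate is 128/128 = 1, so apply the 1/(2N) correction: H → 1 − 1/(2·128) = 0.99609.
z(H) = z(0.99609) = 2.660
z(FA) = z(0.18000) = -0.915
d' = 2.660 − (-0.915) = 3.575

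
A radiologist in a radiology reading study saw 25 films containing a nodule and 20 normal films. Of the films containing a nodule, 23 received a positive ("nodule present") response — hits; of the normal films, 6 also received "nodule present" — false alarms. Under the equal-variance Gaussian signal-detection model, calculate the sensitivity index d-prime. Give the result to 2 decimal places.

d-prime = 1.93

H = 23/25 = 0.9200
FA = 6/20 = 0.3000
Φ⁻¹(0.9200) = 1.4051, Φ⁻¹(0.3000) = -0.5244
d' = z(H) − z(FA) = 1.4051 − (-0.5244) = 1.9295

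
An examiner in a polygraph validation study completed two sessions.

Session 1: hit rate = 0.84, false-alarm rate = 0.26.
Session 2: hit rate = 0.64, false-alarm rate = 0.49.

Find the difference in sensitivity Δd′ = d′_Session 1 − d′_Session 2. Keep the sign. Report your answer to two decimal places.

Session 1: z(0.84) = 0.994, z(0.26) = -0.643, d' = 1.637
Session 2: z(0.64) = 0.358, z(0.49) = -0.025, d' = 0.383
Δd' = d'_Session 1 − d'_Session 2 = 1.637 − 0.383 = 1.254
Session 1 has the higher sensitivity.

Δd′ = 1.25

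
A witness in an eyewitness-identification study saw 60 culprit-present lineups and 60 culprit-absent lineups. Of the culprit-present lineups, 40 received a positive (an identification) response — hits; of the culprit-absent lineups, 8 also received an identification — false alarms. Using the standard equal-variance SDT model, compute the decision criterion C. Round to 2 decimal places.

C = 0.34

H = 40/60 = 0.6667
FA = 8/60 = 0.1333
z(0.6667) = 0.4308, z(0.1333) = -1.1109
c = −½·[z(H) + z(FA)] = −0.5 × (0.4308 + (-1.1109)) = 0.34005
c > 0: the witness has a conservative response bias.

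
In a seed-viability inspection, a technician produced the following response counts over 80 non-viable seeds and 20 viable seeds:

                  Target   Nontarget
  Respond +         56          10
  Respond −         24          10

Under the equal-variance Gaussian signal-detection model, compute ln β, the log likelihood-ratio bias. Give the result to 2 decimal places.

ln β = -0.14

H = 56/80 = 0.7000
FA = 10/20 = 0.5000
z(H) = 0.524
z(FA) = 0.000
ln β = −½·[z(H)² − z(FA)²] = −0.5 × (0.275 − 0.000) = -0.1375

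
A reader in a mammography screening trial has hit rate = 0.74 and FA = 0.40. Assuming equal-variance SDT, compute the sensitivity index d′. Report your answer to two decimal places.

d′ = 0.90

z(H) = 0.6433
z(FA) = -0.2533
d' = z(H) − z(FA) = 0.6433 − (-0.2533) = 0.8966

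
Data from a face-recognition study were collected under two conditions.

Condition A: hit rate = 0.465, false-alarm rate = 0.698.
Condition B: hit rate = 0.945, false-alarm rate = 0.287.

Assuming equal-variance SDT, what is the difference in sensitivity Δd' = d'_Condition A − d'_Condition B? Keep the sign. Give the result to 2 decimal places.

Δd' = -2.77

Condition A: z(0.465) = -0.088, z(0.698) = 0.519, d' = -0.607
Condition B: z(0.945) = 1.598, z(0.287) = -0.562, d' = 2.160
Δd' = d'_Condition A − d'_Condition B = -0.607 − 2.160 = -2.767
Condition B has the higher sensitivity.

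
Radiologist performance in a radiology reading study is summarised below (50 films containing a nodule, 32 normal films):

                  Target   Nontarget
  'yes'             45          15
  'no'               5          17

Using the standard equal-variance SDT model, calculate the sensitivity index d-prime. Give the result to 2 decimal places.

d-prime = 1.36

H = 45/50 = 0.9000
FA = 15/32 = 0.4688
z(H) = 1.2816
z(FA) = -0.0783
d' = z(H) − z(FA) = 1.2816 − (-0.0783) = 1.3599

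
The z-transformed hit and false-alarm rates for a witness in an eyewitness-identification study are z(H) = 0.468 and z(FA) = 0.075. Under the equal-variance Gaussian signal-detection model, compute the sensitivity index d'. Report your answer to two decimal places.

d' = z(H) − z(FA) = 0.468 − 0.075 = 0.393

d' = 0.39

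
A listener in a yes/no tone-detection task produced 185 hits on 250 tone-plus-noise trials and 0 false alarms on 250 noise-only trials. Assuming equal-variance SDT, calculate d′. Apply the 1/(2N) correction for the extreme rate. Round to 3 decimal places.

d′ = 3.522

The false-alarm rate is 0/250 = 0, so apply the 1/(2N) correction: FA → 1/(2·250) = 0.00200.
z(H) = z(0.74000) = 0.6433
z(FA) = z(0.00200) = -2.8782
d' = 0.6433 − (-2.8782) = 3.5215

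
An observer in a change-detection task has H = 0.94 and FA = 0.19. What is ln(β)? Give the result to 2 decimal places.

z(H) = z(0.94) = 1.555
z(FA) = z(0.19) = -0.878
ln β = −½·[z(H)² − z(FA)²] = −0.5 × (2.418 − 0.771) = -0.8235

ln β = -0.82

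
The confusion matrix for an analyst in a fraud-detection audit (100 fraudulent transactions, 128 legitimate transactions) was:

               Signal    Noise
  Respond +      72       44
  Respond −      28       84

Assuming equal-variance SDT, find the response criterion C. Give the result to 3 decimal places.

C = -0.090

H = 72/100 = 0.7200
FA = 44/128 = 0.3438
z(H) = z(0.7200) = 0.5828
z(FA) = z(0.3438) = -0.4021
c = −½·[z(H) + z(FA)] = −0.5 × (0.5828 + (-0.4021)) = -0.09035
c < 0: the analyst has a liberal response bias.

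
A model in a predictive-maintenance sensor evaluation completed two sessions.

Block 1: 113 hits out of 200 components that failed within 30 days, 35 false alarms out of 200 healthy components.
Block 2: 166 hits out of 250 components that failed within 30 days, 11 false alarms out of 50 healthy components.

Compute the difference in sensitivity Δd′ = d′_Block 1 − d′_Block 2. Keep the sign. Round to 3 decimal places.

Δd′ = -0.097

Block 1: z(0.5650) = 0.1637, z(0.1750) = -0.9346, d' = 1.0983
Block 2: z(0.6640) = 0.4234, z(0.2200) = -0.7722, d' = 1.1956
Δd' = d'_Block 1 − d'_Block 2 = 1.0983 − 1.1956 = -0.0973
Block 2 has the higher sensitivity.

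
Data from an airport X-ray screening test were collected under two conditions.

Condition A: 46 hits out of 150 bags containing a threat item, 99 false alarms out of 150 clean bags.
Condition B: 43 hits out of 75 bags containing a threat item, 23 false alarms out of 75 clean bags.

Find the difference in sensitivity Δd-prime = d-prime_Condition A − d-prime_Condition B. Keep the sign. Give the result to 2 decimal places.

Condition A: z(0.3067) = -0.505, z(0.6600) = 0.412, d' = -0.917
Condition B: z(0.5733) = 0.185, z(0.3067) = -0.505, d' = 0.690
Δd' = d'_Condition A − d'_Condition B = -0.917 − 0.690 = -1.607
Condition B has the higher sensitivity.

Δd-prime = -1.61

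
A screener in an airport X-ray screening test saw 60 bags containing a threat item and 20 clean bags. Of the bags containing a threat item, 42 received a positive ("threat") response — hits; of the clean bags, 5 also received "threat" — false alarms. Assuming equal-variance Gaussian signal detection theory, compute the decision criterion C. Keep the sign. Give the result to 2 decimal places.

C = 0.08

H = 42/60 = 0.7000
FA = 5/20 = 0.2500
z(0.7000) = 0.5244, z(0.2500) = -0.6745
c = −½·[z(H) + z(FA)] = −0.5 × (0.5244 + (-0.6745)) = 0.07505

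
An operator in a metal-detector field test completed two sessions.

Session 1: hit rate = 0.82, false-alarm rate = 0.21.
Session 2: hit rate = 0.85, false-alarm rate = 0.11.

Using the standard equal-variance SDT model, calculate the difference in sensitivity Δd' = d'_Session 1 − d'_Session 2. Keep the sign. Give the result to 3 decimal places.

Session 1: z(0.82) = 0.9154, z(0.21) = -0.8064, d' = 1.7218
Session 2: z(0.85) = 1.0364, z(0.11) = -1.2265, d' = 2.2629
Δd' = d'_Session 1 − d'_Session 2 = 1.7218 − 2.2629 = -0.5411
Session 2 has the higher sensitivity.

Δd' = -0.541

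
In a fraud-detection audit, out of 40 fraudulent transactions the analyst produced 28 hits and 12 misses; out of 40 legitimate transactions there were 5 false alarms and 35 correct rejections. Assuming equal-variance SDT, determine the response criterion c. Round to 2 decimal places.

c = 0.31

H = 28/40 = 0.7000
FA = 5/40 = 0.1250
Φ⁻¹(H) = 0.5244
Φ⁻¹(FA) = -1.1503
c = −½·[z(H) + z(FA)] = −0.5 × (0.5244 + (-1.1503)) = 0.31295
c > 0: the analyst has a conservative response bias.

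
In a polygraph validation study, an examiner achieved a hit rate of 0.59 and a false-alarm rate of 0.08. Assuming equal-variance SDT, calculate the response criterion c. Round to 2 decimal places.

c = 0.59

z(H) = 0.228
z(FA) = -1.405
c = −½·[z(H) + z(FA)] = −0.5 × (0.228 + (-1.405)) = 0.5885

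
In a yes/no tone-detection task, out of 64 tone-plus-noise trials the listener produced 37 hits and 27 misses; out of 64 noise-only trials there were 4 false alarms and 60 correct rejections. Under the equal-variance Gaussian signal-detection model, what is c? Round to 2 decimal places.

c = 0.67

H = 37/64 = 0.5781
FA = 4/64 = 0.0625
z(H) = 0.1970
z(FA) = -1.5341
c = −½·[z(H) + z(FA)] = −0.5 × (0.1970 + (-1.5341)) = 0.66855
c > 0: the listener has a conservative response bias.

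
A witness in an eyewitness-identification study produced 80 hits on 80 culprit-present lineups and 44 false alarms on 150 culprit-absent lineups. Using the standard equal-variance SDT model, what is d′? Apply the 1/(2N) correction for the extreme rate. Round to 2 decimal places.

d′ = 3.04

The hit rate is 80/80 = 1, so apply the 1/(2N) correction: H → 1 − 1/(2·80) = 0.99375.
z(H) = z(0.99375) = 2.498
z(FA) = z(0.29333) = -0.544
d' = 2.498 − (-0.544) = 3.042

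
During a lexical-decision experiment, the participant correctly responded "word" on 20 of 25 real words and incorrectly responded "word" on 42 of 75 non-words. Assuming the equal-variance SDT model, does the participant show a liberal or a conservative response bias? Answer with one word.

z(H) = 0.842, z(FA) = 0.151
c = −½·(z(H) + z(FA)) = -0.4965
c < 0 → liberal criterion (biased toward responding “yes”).

liberal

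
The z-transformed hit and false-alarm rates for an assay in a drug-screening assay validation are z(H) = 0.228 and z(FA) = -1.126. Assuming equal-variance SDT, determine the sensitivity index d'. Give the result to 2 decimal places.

d' = z(H) − z(FA) = 0.228 − (-1.126) = 1.354

d' = 1.35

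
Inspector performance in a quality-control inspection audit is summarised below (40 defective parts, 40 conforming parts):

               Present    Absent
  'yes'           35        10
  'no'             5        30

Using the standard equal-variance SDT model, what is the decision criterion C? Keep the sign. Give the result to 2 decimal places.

H = 35/40 = 0.8750
FA = 10/40 = 0.2500
z(H) = z(0.8750) = 1.150
z(FA) = z(0.2500) = -0.674
c = −½·[z(H) + z(FA)] = −0.5 × (1.150 + (-0.674)) = -0.238
c < 0: the inspector has a liberal response bias.

C = -0.24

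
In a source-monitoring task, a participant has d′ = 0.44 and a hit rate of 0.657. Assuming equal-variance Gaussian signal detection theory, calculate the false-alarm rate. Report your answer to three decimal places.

z(hit rate) = z(0.657) = 0.4043
z(FA) = z(H) − d' = 0.4043 − 0.44 = -0.0357
false-alarm rate = Φ(-0.0357) = 0.4858

false-alarm rate = 0.486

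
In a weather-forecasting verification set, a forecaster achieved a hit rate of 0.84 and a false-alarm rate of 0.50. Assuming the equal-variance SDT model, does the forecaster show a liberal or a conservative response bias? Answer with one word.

z(H) = 0.994, z(FA) = 0.000
c = −½·(z(H) + z(FA)) = -0.497
c < 0 → liberal criterion (biased toward responding “yes”).

liberal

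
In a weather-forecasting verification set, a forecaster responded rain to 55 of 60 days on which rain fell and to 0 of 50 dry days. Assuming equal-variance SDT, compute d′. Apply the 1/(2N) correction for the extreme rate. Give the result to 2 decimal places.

d′ = 3.71

The false-alarm rate is 0/50 = 0, so apply the 1/(2N) correction: FA → 1/(2·50) = 0.01000.
z(H) = z(0.91667) = 1.383
z(FA) = z(0.01000) = -2.326
d' = 1.383 − (-2.326) = 3.709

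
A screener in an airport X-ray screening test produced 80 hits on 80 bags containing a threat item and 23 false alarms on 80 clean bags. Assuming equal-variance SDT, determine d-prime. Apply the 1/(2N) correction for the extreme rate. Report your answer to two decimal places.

The hit rate is 80/80 = 1, so apply the 1/(2N) correction: H → 1 − 1/(2·80) = 0.99375.
z(H) = z(0.99375) = 2.498
z(FA) = z(0.28750) = -0.561
d' = 2.498 − (-0.561) = 3.059

d-prime = 3.06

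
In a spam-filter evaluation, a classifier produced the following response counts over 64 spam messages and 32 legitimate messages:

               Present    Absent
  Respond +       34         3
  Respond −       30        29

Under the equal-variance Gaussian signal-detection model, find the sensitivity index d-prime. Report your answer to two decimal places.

H = 34/64 = 0.5312
FA = 3/32 = 0.0938
z(H) = z(0.5312) = 0.0783
z(FA) = z(0.0938) = -1.3177
d' = z(H) − z(FA) = 0.0783 − (-1.3177) = 1.3960

d-prime = 1.40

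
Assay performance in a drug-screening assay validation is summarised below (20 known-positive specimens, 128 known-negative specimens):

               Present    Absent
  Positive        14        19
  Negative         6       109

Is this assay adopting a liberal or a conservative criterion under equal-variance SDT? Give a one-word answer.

z(H) = 0.524, z(FA) = -1.043
c = −½·(z(H) + z(FA)) = 0.2595
c > 0 → conservative criterion (biased toward responding “no”).

conservative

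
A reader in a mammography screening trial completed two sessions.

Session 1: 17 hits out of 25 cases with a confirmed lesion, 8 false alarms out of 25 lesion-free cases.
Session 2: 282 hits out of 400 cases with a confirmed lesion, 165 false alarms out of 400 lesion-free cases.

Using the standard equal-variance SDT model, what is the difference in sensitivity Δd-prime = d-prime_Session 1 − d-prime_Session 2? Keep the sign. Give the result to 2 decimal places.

Session 1: z(0.6800) = 0.468, z(0.3200) = -0.468, d' = 0.936
Session 2: z(0.7050) = 0.539, z(0.4125) = -0.221, d' = 0.760
Δd' = d'_Session 1 − d'_Session 2 = 0.936 − 0.760 = 0.176
Session 1 has the higher sensitivity.

Δd-prime = 0.18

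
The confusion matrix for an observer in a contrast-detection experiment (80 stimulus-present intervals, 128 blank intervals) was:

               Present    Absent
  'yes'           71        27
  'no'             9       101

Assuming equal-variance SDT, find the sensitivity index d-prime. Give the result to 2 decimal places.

H = 71/80 = 0.8875
FA = 27/128 = 0.2109
Φ⁻¹(H) = 1.2133
Φ⁻¹(FA) = -0.8033
d' = z(H) − z(FA) = 1.2133 − (-0.8033) = 2.0166

d-prime = 2.02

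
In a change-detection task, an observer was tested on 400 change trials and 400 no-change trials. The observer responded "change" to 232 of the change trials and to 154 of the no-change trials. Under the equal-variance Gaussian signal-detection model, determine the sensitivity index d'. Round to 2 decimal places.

H = 232/400 = 0.5800
FA = 154/400 = 0.3850
z(H) = 0.2019
z(FA) = -0.2924
d' = z(H) − z(FA) = 0.2019 − (-0.2924) = 0.4943

d' = 0.49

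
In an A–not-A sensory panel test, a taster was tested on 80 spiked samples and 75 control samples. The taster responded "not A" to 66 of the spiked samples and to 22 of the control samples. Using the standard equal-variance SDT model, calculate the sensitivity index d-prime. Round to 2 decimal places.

d-prime = 1.48

H = 66/80 = 0.8250
FA = 22/75 = 0.2933
Φ⁻¹(0.8250) = 0.9346, Φ⁻¹(0.2933) = -0.5438
d' = z(H) − z(FA) = 0.9346 − (-0.5438) = 1.4784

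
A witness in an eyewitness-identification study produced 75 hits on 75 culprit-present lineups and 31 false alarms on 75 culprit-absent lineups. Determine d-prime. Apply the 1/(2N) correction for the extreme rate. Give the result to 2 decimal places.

d-prime = 2.69

The hit rate is 75/75 = 1, so apply the 1/(2N) correction: H → 1 − 1/(2·75) = 0.99333.
z(H) = z(0.99333) = 2.475
z(FA) = z(0.41333) = -0.219
d' = 2.475 − (-0.219) = 2.694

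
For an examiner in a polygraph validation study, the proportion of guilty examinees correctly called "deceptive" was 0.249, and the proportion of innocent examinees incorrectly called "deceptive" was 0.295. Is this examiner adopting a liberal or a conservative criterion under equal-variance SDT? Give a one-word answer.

z(H) = -0.678, z(FA) = -0.539
c = −½·(z(H) + z(FA)) = 0.6085
c > 0 → conservative criterion (biased toward responding “no”).

conservative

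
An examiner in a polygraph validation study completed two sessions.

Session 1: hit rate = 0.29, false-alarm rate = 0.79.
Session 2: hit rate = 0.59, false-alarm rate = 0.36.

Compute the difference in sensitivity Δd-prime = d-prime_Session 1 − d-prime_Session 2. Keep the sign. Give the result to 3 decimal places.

Session 1: z(0.29) = -0.5534, z(0.79) = 0.8064, d' = -1.3598
Session 2: z(0.59) = 0.2275, z(0.36) = -0.3585, d' = 0.5860
Δd' = d'_Session 1 − d'_Session 2 = -1.3598 − 0.5860 = -1.9458
Session 2 has the higher sensitivity.

Δd-prime = -1.946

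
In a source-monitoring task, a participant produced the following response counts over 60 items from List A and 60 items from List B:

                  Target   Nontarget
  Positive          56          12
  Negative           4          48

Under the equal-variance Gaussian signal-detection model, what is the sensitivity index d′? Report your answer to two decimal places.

d′ = 2.34

H = 56/60 = 0.9333
FA = 12/60 = 0.2000
z(0.9333) = 1.501, z(0.2000) = -0.842
d' = z(H) − z(FA) = 1.501 − (-0.842) = 2.343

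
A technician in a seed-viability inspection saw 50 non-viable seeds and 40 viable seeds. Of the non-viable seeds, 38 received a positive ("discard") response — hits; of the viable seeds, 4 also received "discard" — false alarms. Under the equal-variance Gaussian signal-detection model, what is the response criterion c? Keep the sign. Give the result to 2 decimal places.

c = 0.29

H = 38/50 = 0.7600
FA = 4/40 = 0.1000
z(H) = z(0.7600) = 0.706
z(FA) = z(0.1000) = -1.282
c = −½·[z(H) + z(FA)] = −0.5 × (0.706 + (-1.282)) = 0.288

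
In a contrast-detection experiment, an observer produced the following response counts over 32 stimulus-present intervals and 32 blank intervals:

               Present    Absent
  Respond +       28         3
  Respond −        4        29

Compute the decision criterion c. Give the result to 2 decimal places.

c = 0.08

H = 28/32 = 0.8750
FA = 3/32 = 0.0938
z(0.8750) = 1.150, z(0.0938) = -1.318
c = −½·[z(H) + z(FA)] = −0.5 × (1.150 + (-1.318)) = 0.084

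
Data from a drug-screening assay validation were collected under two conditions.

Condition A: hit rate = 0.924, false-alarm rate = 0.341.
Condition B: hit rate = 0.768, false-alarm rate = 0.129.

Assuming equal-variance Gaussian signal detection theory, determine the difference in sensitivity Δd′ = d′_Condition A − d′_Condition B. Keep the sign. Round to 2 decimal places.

Δd′ = -0.02

Condition A: z(0.924) = 1.433, z(0.341) = -0.410, d' = 1.843
Condition B: z(0.768) = 0.732, z(0.129) = -1.131, d' = 1.863
Δd' = d'_Condition A − d'_Condition B = 1.843 − 1.863 = -0.020
Condition B has the higher sensitivity.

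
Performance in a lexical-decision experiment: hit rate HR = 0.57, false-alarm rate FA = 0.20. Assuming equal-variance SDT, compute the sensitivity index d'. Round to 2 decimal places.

z(0.57) = 0.176, z(0.20) = -0.842
d' = z(H) − z(FA) = 0.176 − (-0.842) = 1.018

d' = 1.02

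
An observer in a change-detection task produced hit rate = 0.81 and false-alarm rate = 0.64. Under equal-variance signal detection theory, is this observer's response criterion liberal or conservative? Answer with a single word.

z(H) = 0.878, z(FA) = 0.358
c = −½·(z(H) + z(FA)) = -0.618
c < 0 → liberal criterion (biased toward responding “yes”).

liberal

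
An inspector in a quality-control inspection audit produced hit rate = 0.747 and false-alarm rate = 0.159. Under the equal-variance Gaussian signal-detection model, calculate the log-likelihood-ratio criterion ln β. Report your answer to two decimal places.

Φ⁻¹(H) = Φ⁻¹(0.747) = 0.665
Φ⁻¹(FA) = Φ⁻¹(0.159) = -0.999
ln β = −½·[z(H)² − z(FA)²] = −0.5 × (0.442 − 0.998) = 0.278

ln β = 0.28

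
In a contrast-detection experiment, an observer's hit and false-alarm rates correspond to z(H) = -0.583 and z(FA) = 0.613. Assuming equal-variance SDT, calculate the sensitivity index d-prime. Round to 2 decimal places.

d-prime = -1.20

d' = z(H) − z(FA) = -0.583 − 0.613 = -1.196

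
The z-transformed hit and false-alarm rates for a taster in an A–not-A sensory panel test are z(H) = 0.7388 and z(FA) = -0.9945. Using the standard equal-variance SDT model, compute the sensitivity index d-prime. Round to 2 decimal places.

d-prime = 1.73

d' = z(H) − z(FA) = 0.7388 − (-0.9945) = 1.7333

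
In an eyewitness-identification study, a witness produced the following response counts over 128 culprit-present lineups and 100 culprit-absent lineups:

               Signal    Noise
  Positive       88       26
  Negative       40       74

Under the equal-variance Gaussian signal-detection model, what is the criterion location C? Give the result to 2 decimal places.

H = 88/128 = 0.6875
FA = 26/100 = 0.2600
Φ⁻¹(0.6875) = 0.4888, Φ⁻¹(0.2600) = -0.6433
c = −½·[z(H) + z(FA)] = −0.5 × (0.4888 + (-0.6433)) = 0.07725

C = 0.08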